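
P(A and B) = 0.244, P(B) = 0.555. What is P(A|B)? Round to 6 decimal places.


P(A|B) = P(A and B) / P(B) = 0.244 / 0.555 = 244/555 ≈ 0.43963964

0.439640


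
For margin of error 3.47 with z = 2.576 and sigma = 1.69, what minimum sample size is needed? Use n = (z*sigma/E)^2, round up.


z*sigma/E = 2.576 * 1.69 / 3.47 ≈ 1.254594
(z*sigma/E)^2 ≈ 1.574005
round up: n = 2

2


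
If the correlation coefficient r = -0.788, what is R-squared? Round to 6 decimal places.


R^2 = r^2 = (-0.788)^2 = 0.620944

0.620944


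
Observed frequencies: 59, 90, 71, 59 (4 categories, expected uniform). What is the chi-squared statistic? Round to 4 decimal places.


chi2 = sum((O-E)^2/E), E = total/4
total = 279, E = 279/4 = 69.75
(59 - 69.75)^2 / 69.75 = 115.5625 / 69.75 = 1849/1116 ≈ 1.656810
(90 - 69.75)^2 / 69.75 = 410.0625 / 69.75 = 729/124 ≈ 5.879032
(71 - 69.75)^2 / 69.75 = 1.5625 / 69.75 = 25/1116 ≈ 0.022401
(59 - 69.75)^2 / 69.75 = 115.5625 / 69.75 = 1849/1116 ≈ 1.656810
chi2 = 857/93 ≈ 9.215054

9.2151


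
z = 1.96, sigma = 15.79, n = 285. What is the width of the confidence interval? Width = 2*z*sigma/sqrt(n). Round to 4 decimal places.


width = 2*z*sigma/sqrt(n)
2*z*sigma = 2 * 1.96 * 15.79 = 61.8968
sqrt(285) ≈ 16.881943
width = 61.8968 / 16.881943 ≈ 3.666450

3.6665


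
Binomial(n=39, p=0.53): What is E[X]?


E[X] = n*p = 39 * 0.53 = 20.67

20.67


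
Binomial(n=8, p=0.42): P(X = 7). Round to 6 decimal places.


P = C(n,k) * p^k * (1-p)^(n-k)
C(8,7) = 8
p^k = 0.42^7 ≈ 0.002305393
(1-p)^(n-k) = 0.58^1 = 0.58
P = 8 * 0.002305393 * 0.58 ≈ 0.010697

0.010697


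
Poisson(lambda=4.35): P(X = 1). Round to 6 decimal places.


P = e^(-lam) * lam^k / k!
e^(-4.35) ≈ 0.01290681
lam^k = 4.35^1 = 4.35
k! = 1! = 1
P = 0.01290681 * 4.35 / 1 ≈ 0.056145

0.056145


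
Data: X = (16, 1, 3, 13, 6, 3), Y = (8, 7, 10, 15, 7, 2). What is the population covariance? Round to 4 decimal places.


Cov = (1/n)*sum((xi-xbar)(yi-ybar))
n = 6, xbar = 42/6 = 7, ybar = 49/6 ≈ 8.166667
sum((xi-xbar)(yi-ybar)) = 65
Cov = 65 / 6 = 65/6 ≈ 10.833333

10.8333


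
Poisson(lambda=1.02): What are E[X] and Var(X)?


E[X] = Var(X) = lambda = 1.02

1.02, 1.02


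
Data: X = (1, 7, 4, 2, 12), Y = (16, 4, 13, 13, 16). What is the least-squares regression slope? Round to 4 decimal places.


b = sum((xi-xbar)(yi-ybar)) / sum((xi-xbar)^2)
n = 5, xbar = 26/5 = 5.2, ybar = 62/5 = 12.4
Sxy = sum((xi-xbar)(yi-ybar)) = -8.4
Sxx = sum((xi-xbar)^2) = 78.8
b = Sxy / Sxx = -21/197 ≈ -0.106599

-0.1066


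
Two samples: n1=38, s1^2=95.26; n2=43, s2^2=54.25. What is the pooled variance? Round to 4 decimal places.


sp^2 = ((n1-1)*s1^2 + (n2-1)*s2^2)/(n1+n2-2)
(n1-1)*s1^2 = 37 * 95.26 = 3524.62
(n2-1)*s2^2 = 42 * 54.25 = 2278.5
numerator = 3524.62 + 2278.5 = 5803.12
n1+n2-2 = 79
sp^2 = 5803.12 / 79 = 145078/1975 ≈ 73.457215

73.4572


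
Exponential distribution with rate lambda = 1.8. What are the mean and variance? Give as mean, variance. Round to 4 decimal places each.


mean = 1/lam, var = 1/lam^2
mean = 1 / 1.8 = 5/9 ≈ 0.555556
lam^2 = 1.8^2 = 3.24
var = 1 / 3.24 = 25/81 ≈ 0.308642

0.5556, 0.3086


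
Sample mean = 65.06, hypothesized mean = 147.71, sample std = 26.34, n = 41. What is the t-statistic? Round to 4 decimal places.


t = (xbar - mu0) / (s/sqrt(n))
xbar - mu0 = 65.06 - 147.71 = -82.65
sqrt(41) ≈ 6.40312424
s/sqrt(n) = 26.34 / 6.40312424 ≈ 4.11361689
t = -82.65 / 4.11361689 ≈ -20.091808

-20.0918


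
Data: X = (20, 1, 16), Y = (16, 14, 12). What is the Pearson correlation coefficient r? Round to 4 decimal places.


r = sum((xi-xbar)(yi-ybar)) / sqrt(sum((xi-xbar)^2) * sum((yi-ybar)^2))
n = 3, xbar = 37/3 ≈ 12.333333, ybar = 42/3 = 14
Sxy = sum((xi-xbar)(yi-ybar)) = 8
Sxx = sum((xi-xbar)^2) = 602/3 ≈ 200.666667
Syy = sum((yi-ybar)^2) = 8
sqrt(Sxx*Syy) ≈ 40.066611
r = Sxy / sqrt(Sxx*Syy) = 8 / 40.066611 ≈ 0.199667

0.1997


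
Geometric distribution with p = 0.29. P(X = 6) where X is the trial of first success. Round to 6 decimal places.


P = (1-p)^(k-1) * p
(1-p)^(k-1) = 0.71^5 ≈ 0.1804229
P = 0.1804229 * 0.29 ≈ 0.05232265

0.052323


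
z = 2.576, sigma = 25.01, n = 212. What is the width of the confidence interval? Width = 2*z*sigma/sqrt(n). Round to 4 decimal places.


width = 2*z*sigma/sqrt(n)
2*z*sigma = 2 * 2.576 * 25.01 = 128.85152
sqrt(212) ≈ 14.560220
width = 128.85152 / 14.560220 ≈ 8.849559

8.8496


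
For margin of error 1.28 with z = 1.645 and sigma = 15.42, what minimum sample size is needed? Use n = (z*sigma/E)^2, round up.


z*sigma/E = 1.645 * 15.42 / 1.28 ≈ 19.817109
(z*sigma/E)^2 ≈ 392.717824
round up: n = 393

393


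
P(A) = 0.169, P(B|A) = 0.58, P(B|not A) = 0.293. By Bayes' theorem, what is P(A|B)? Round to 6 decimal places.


P(A|B) = P(B|A)*P(A) / P(B), P(B) = P(B|A)*P(A) + P(B|not A)*P(not A)
P(B|A)*P(A) = 0.58 * 0.169 = 0.09802
P(B|not A)*P(not A) = 0.293 * 0.831 = 0.243483
P(B) = 0.09802 + 0.243483 = 0.341503
P(A|B) = 0.09802 / 0.341503 ≈ 0.28702530

0.287025


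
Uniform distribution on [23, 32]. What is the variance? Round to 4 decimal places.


Var = (b-a)^2 / 12
(b-a)^2 = (32 - 23)^2 = 81
Var = 81/12 = 6.75

6.7500


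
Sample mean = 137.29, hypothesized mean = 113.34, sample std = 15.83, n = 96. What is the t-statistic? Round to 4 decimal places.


t = (xbar - mu0) / (s/sqrt(n))
xbar - mu0 = 137.29 - 113.34 = 23.95
sqrt(96) ≈ 9.79795897
s/sqrt(n) = 15.83 / 9.79795897 ≈ 1.61564261
t = 23.95 / 1.61564261 ≈ 14.823823

14.8238


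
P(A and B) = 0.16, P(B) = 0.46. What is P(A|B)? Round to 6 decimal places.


P(A|B) = P(A and B) / P(B) = 0.16 / 0.46 = 8/23 ≈ 0.34782609

0.347826


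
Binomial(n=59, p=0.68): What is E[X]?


E[X] = n*p = 59 * 0.68 = 40.12

40.12


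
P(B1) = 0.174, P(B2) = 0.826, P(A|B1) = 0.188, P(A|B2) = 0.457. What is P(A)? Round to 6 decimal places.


P(A) = P(A|B1)*P(B1) + P(A|B2)*P(B2)
P(A|B1)*P(B1) = 0.188 * 0.174 = 0.032712
P(A|B2)*P(B2) = 0.457 * 0.826 = 0.377482
P(A) = 0.032712 + 0.377482 = 0.410194

0.410194


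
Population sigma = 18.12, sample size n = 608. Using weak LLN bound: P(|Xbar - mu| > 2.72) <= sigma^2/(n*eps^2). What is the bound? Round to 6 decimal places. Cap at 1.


bound = min(1, sigma^2/(n*eps^2))
sigma^2 = 18.12^2 = 328.3344
n*eps^2 = 608 * 2.72^2 = 608 * 7.3984 = 4498.2272
sigma^2/(n*eps^2) = 328.3344 / 4498.2272 ≈ 0.07299196

0.072992


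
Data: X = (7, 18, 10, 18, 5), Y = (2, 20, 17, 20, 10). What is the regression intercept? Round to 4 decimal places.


a = ybar - b*xbar, where b = sum((xi-xbar)(yi-ybar)) / sum((xi-xbar)^2)
n = 5, xbar = 58/5 = 11.6, ybar = 69/5 = 13.8
Sxy = sum((xi-xbar)(yi-ybar)) = 153.6
Sxx = sum((xi-xbar)^2) = 149.2
b = Sxy / Sxx = 384/373 ≈ 1.029491
a = 13.8 - 1.029491 * 11.6 = 693/373 ≈ 1.857909

1.8579


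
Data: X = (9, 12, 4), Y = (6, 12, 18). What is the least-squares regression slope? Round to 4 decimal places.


b = sum((xi-xbar)(yi-ybar)) / sum((xi-xbar)^2)
n = 3, xbar = 25/3 ≈ 8.333333, ybar = 36/3 = 12
Sxy = sum((xi-xbar)(yi-ybar)) = -30
Sxx = sum((xi-xbar)^2) = 98/3 ≈ 32.666667
b = Sxy / Sxx = -45/49 ≈ -0.918367

-0.9184


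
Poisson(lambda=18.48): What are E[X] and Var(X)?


E[X] = Var(X) = lambda = 18.48

18.48, 18.48


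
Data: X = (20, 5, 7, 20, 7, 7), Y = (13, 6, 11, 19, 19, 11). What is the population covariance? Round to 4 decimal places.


Cov = (1/n)*sum((xi-xbar)(yi-ybar))
n = 6, xbar = 66/6 = 11, ybar = 79/6 ≈ 13.166667
sum((xi-xbar)(yi-ybar)) = 88
Cov = 88 / 6 = 44/3 ≈ 14.666667

14.6667


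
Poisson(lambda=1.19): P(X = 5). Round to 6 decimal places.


P = e^(-lam) * lam^k / k!
e^(-1.19) ≈ 0.3042213
lam^k = 1.19^5 ≈ 2.386354
k! = 5! = 120
P = 0.3042213 * 2.386354 / 120 ≈ 0.006050

0.006050


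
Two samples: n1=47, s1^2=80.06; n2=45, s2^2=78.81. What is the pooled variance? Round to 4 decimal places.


sp^2 = ((n1-1)*s1^2 + (n2-1)*s2^2)/(n1+n2-2)
(n1-1)*s1^2 = 46 * 80.06 = 3682.76
(n2-1)*s2^2 = 44 * 78.81 = 3467.64
numerator = 3682.76 + 3467.64 = 7150.4
n1+n2-2 = 90
sp^2 = 7150.4 / 90 = 17876/225 ≈ 79.448889

79.4489


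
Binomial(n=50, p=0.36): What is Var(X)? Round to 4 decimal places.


Var = n*p*(1-p) = 50 * 0.36 * 0.64 = 11.52

11.5200


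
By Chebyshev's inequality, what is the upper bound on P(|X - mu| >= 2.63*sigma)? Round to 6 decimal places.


P <= 1/k^2
k^2 = 2.63^2 = 6.9169
1/k^2 = 1 / 6.9169 ≈ 0.14457344

0.144573


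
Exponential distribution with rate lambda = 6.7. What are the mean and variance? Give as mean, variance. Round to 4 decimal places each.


mean = 1/lam, var = 1/lam^2
mean = 1 / 6.7 = 10/67 ≈ 0.149254
lam^2 = 6.7^2 = 44.89
var = 1 / 44.89 = 100/4489 ≈ 0.022277

0.1493, 0.0223


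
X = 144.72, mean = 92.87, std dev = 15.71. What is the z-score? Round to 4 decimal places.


z = (X - mu) / sigma
X - mu = 144.72 - 92.87 = 51.85
z = 51.85 / 15.71 = 5185/1571 ≈ 3.300446

3.3004


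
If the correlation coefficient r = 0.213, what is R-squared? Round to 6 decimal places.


R^2 = r^2 = (0.213)^2 = 0.045369

0.045369


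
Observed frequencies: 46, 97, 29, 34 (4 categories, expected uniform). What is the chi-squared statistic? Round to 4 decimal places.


chi2 = sum((O-E)^2/E), E = total/4
total = 206, E = 206/4 = 51.5
(46 - 51.5)^2 / 51.5 = 30.25 / 51.5 = 121/206 ≈ 0.587379
(97 - 51.5)^2 / 51.5 = 2070.25 / 51.5 = 8281/206 ≈ 40.199029
(29 - 51.5)^2 / 51.5 = 506.25 / 51.5 = 2025/206 ≈ 9.830097
(34 - 51.5)^2 / 51.5 = 306.25 / 51.5 = 1225/206 ≈ 5.946602
chi2 = 5826/103 ≈ 56.563107

56.5631


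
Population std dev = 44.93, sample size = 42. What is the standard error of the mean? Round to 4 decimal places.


SE = sigma / sqrt(n)
sqrt(42) ≈ 6.480741
SE = 44.93 / 6.480741 ≈ 6.932850

6.9328


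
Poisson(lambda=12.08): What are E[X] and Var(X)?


E[X] = Var(X) = lambda = 12.08

12.08, 12.08


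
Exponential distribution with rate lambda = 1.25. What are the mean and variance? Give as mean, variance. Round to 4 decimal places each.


mean = 1/lam, var = 1/lam^2
mean = 1 / 1.25 = 0.8
lam^2 = 1.25^2 = 1.5625
var = 1 / 1.5625 = 0.64

0.8000, 0.6400


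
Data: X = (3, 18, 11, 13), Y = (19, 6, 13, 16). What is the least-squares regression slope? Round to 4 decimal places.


b = sum((xi-xbar)(yi-ybar)) / sum((xi-xbar)^2)
n = 4, xbar = 45/4 = 11.25, ybar = 54/4 = 13.5
Sxy = sum((xi-xbar)(yi-ybar)) = -91.5
Sxx = sum((xi-xbar)^2) = 116.75
b = Sxy / Sxx = -366/467 ≈ -0.783726

-0.7837


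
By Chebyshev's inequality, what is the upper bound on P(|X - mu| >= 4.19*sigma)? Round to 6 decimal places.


P <= 1/k^2
k^2 = 4.19^2 = 17.5561
1/k^2 = 1 / 17.5561 ≈ 0.05696026

0.056960


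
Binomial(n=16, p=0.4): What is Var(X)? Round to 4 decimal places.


Var = n*p*(1-p) = 16 * 0.4 * 0.6 = 3.84

3.8400


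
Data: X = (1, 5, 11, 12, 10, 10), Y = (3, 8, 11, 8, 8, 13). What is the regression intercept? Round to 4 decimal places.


a = ybar - b*xbar, where b = sum((xi-xbar)(yi-ybar)) / sum((xi-xbar)^2)
n = 6, xbar = 49/6 ≈ 8.166667, ybar = 51/6 = 8.5
Sxy = sum((xi-xbar)(yi-ybar)) = 53.5
Sxx = sum((xi-xbar)^2) = 545/6 ≈ 90.833333
b = Sxy / Sxx = 321/545 ≈ 0.588991
a = 8.5 - 0.588991 * 8.166667 = 2011/545 ≈ 3.689908

3.6899


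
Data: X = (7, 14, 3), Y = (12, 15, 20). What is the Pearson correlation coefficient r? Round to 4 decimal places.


r = sum((xi-xbar)(yi-ybar)) / sqrt(sum((xi-xbar)^2) * sum((yi-ybar)^2))
n = 3, xbar = 24/3 = 8, ybar = 47/3 ≈ 15.666667
Sxy = sum((xi-xbar)(yi-ybar)) = -22
Sxx = sum((xi-xbar)^2) = 62
Syy = sum((yi-ybar)^2) = 98/3 ≈ 32.666667
sqrt(Sxx*Syy) ≈ 45.003704
r = Sxy / sqrt(Sxx*Syy) = -22 / 45.003704 ≈ -0.488849

-0.4888


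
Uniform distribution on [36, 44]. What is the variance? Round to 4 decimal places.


Var = (b-a)^2 / 12
(b-a)^2 = (44 - 36)^2 = 64
Var = 64/12 ≈ 5.333333

5.3333


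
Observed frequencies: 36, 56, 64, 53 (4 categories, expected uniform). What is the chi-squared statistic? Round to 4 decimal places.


chi2 = sum((O-E)^2/E), E = total/4
total = 209, E = 209/4 = 52.25
(36 - 52.25)^2 / 52.25 = 264.0625 / 52.25 = 4225/836 ≈ 5.053828
(56 - 52.25)^2 / 52.25 = 14.0625 / 52.25 = 225/836 ≈ 0.269139
(64 - 52.25)^2 / 52.25 = 138.0625 / 52.25 = 2209/836 ≈ 2.642344
(53 - 52.25)^2 / 52.25 = 0.5625 / 52.25 = 9/836 ≈ 0.010766
chi2 = 1667/209 ≈ 7.976077

7.9761


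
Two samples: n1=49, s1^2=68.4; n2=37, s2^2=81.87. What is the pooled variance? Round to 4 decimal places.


sp^2 = ((n1-1)*s1^2 + (n2-1)*s2^2)/(n1+n2-2)
(n1-1)*s1^2 = 48 * 68.4 = 3283.2
(n2-1)*s2^2 = 36 * 81.87 = 2947.32
numerator = 3283.2 + 2947.32 = 6230.52
n1+n2-2 = 84
sp^2 = 6230.52 / 84 = 51921/700 ≈ 74.172857

74.1729


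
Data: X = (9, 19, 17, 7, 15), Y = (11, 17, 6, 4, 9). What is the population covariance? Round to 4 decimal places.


Cov = (1/n)*sum((xi-xbar)(yi-ybar))
n = 5, xbar = 67/5 = 13.4, ybar = 47/5 = 9.4
sum((xi-xbar)(yi-ybar)) = 57.2
Cov = 57.2 / 5 = 11.44

11.4400


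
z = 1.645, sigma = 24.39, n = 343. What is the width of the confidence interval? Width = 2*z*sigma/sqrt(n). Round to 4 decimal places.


width = 2*z*sigma/sqrt(n)
2*z*sigma = 2 * 1.645 * 24.39 = 80.2431
sqrt(343) ≈ 18.520259
width = 80.2431 / 18.520259 ≈ 4.332720

4.3327


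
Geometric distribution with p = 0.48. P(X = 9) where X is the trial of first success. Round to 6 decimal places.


P = (1-p)^(k-1) * p
(1-p)^(k-1) = 0.52^8 ≈ 0.005345973
P = 0.005345973 * 0.48 ≈ 0.002566067

0.002566


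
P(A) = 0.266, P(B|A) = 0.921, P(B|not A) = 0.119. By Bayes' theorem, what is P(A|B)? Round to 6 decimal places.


P(A|B) = P(B|A)*P(A) / P(B), P(B) = P(B|A)*P(A) + P(B|not A)*P(not A)
P(B|A)*P(A) = 0.921 * 0.266 = 0.244986
P(B|not A)*P(not A) = 0.119 * 0.734 = 0.087346
P(B) = 0.244986 + 0.087346 = 0.332332
P(A|B) = 0.244986 / 0.332332 ≈ 0.73717247

0.737172


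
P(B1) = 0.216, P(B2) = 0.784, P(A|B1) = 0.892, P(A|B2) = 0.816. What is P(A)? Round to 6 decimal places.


P(A) = P(A|B1)*P(B1) + P(A|B2)*P(B2)
P(A|B1)*P(B1) = 0.892 * 0.216 = 0.192672
P(A|B2)*P(B2) = 0.816 * 0.784 = 0.639744
P(A) = 0.192672 + 0.639744 = 0.832416

0.832416


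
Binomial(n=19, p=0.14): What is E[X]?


E[X] = n*p = 19 * 0.14 = 2.66

2.66


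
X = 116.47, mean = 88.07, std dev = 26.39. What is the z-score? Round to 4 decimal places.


z = (X - mu) / sigma
X - mu = 116.47 - 88.07 = 28.4
z = 28.4 / 26.39 = 2840/2639 ≈ 1.076165

1.0762


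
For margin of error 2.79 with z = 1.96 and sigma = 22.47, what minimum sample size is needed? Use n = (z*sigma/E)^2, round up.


z*sigma/E = 1.96 * 22.47 / 2.79 = 36701/2325 ≈ 15.785376
(z*sigma/E)^2 ≈ 249.178106
round up: n = 250

250


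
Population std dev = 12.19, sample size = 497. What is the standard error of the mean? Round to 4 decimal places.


SE = sigma / sqrt(n)
sqrt(497) ≈ 22.293497
SE = 12.19 / 22.293497 ≈ 0.546796

0.5468


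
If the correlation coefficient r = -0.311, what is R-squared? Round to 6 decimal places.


R^2 = r^2 = (-0.311)^2 = 0.096721

0.096721


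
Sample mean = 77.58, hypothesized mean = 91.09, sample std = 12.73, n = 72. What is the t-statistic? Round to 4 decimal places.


t = (xbar - mu0) / (s/sqrt(n))
xbar - mu0 = 77.58 - 91.09 = -13.51
sqrt(72) ≈ 8.48528137
s/sqrt(n) = 12.73 / 8.48528137 ≈ 1.50024489
t = -13.51 / 1.50024489 ≈ -9.005196

-9.0052


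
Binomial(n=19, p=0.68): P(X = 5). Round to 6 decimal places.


P = C(n,k) * p^k * (1-p)^(n-k)
C(19,5) = 11628
p^k = 0.68^5 ≈ 0.1453934
(1-p)^(n-k) = 0.32^14 ≈ 0.0000001180592
P = 11628 * 0.1453934 * 0.0000001180592 ≈ 0.000200

0.000200


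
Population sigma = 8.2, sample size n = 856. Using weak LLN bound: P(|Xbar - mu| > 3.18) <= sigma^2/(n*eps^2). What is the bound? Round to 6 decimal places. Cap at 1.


bound = min(1, sigma^2/(n*eps^2))
sigma^2 = 8.2^2 = 67.24
n*eps^2 = 856 * 3.18^2 = 856 * 10.1124 = 8656.2144
sigma^2/(n*eps^2) = 67.24 / 8656.2144 ≈ 0.00776783

0.007768


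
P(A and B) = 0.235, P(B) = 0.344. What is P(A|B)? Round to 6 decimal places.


P(A|B) = P(A and B) / P(B) = 0.235 / 0.344 = 235/344 ≈ 0.68313953

0.683140


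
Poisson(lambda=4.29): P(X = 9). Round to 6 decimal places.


P = e^(-lam) * lam^k / k!
e^(-4.29) ≈ 0.01370493
lam^k = 4.29^9 ≈ 492170.557241
k! = 9! = 362880
P = 0.01370493 * 492170.557241 / 362880 ≈ 0.018588

0.018588


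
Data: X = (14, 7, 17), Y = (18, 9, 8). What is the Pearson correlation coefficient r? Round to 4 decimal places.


r = sum((xi-xbar)(yi-ybar)) / sqrt(sum((xi-xbar)^2) * sum((yi-ybar)^2))
n = 3, xbar = 38/3 ≈ 12.666667, ybar = 35/3 ≈ 11.666667
Sxy = sum((xi-xbar)(yi-ybar)) = 23/3 ≈ 7.666667
Sxx = sum((xi-xbar)^2) = 158/3 ≈ 52.666667
Syy = sum((yi-ybar)^2) = 182/3 ≈ 60.666667
sqrt(Sxx*Syy) ≈ 56.525314
r = Sxy / sqrt(Sxx*Syy) = 7.666667 / 56.525314 ≈ 0.135632

0.1356


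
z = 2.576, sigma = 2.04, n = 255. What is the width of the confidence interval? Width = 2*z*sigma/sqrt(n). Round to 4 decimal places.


width = 2*z*sigma/sqrt(n)
2*z*sigma = 2 * 2.576 * 2.04 = 10.51008
sqrt(255) ≈ 15.968719
width = 10.51008 / 15.968719 ≈ 0.658167

0.6582


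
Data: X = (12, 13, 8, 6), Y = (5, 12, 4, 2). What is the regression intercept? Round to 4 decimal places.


a = ybar - b*xbar, where b = sum((xi-xbar)(yi-ybar)) / sum((xi-xbar)^2)
n = 4, xbar = 39/4 = 9.75, ybar = 23/4 = 5.75
Sxy = sum((xi-xbar)(yi-ybar)) = 35.75
Sxx = sum((xi-xbar)^2) = 32.75
b = Sxy / Sxx = 143/131 ≈ 1.091603
a = 5.75 - 1.091603 * 9.75 = -641/131 ≈ -4.893130

-4.8931


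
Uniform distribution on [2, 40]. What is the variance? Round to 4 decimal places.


Var = (b-a)^2 / 12
(b-a)^2 = (40 - 2)^2 = 1444
Var = 1444/12 ≈ 120.333333

120.3333


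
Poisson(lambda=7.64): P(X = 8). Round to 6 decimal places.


P = e^(-lam) * lam^k / k!
e^(-7.64) ≈ 0.0004808285
lam^k = 7.64^8 ≈ 11607718.531250
k! = 8! = 40320
P = 0.0004808285 * 11607718.531250 / 40320 ≈ 0.138426

0.138426


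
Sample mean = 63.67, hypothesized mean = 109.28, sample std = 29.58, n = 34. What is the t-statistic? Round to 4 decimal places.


t = (xbar - mu0) / (s/sqrt(n))
xbar - mu0 = 63.67 - 109.28 = -45.61
sqrt(34) ≈ 5.83095189
s/sqrt(n) = 29.58 / 5.83095189 ≈ 5.07292815
t = -45.61 / 5.07292815 ≈ -8.990863

-8.9909


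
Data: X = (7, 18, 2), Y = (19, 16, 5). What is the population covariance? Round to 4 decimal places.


Cov = (1/n)*sum((xi-xbar)(yi-ybar))
n = 3, xbar = 27/3 = 9, ybar = 40/3 ≈ 13.333333
sum((xi-xbar)(yi-ybar)) = 71
Cov = 71 / 3 = 71/3 ≈ 23.666667

23.6667


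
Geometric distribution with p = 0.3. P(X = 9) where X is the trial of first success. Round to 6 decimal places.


P = (1-p)^(k-1) * p
(1-p)^(k-1) = 0.7^8 = 0.05764801
P = 0.05764801 * 0.3 ≈ 0.01729440

0.017294


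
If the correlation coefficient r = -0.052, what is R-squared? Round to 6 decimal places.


R^2 = r^2 = (-0.052)^2 = 0.002704

0.002704


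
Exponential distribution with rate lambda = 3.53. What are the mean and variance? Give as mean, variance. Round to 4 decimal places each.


mean = 1/lam, var = 1/lam^2
mean = 1 / 3.53 = 100/353 ≈ 0.283286
lam^2 = 3.53^2 = 12.4609
var = 1 / 12.4609 ≈ 0.080251

0.2833, 0.0803


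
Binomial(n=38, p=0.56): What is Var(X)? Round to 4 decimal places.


Var = n*p*(1-p) = 38 * 0.56 * 0.44 = 9.3632

9.3632


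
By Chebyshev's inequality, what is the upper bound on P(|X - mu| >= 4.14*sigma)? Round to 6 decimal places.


P <= 1/k^2
k^2 = 4.14^2 = 17.1396
1/k^2 = 1 / 17.1396 ≈ 0.05834442

0.058344


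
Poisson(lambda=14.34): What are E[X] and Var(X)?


E[X] = Var(X) = lambda = 14.34

14.34, 14.34


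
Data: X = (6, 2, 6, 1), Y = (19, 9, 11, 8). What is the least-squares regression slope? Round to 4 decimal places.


b = sum((xi-xbar)(yi-ybar)) / sum((xi-xbar)^2)
n = 4, xbar = 15/4 = 3.75, ybar = 47/4 = 11.75
Sxy = sum((xi-xbar)(yi-ybar)) = 29.75
Sxx = sum((xi-xbar)^2) = 20.75
b = Sxy / Sxx = 119/83 ≈ 1.433735

1.4337


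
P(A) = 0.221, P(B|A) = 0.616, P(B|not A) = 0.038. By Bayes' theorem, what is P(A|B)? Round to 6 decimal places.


P(A|B) = P(B|A)*P(A) / P(B), P(B) = P(B|A)*P(A) + P(B|not A)*P(not A)
P(B|A)*P(A) = 0.616 * 0.221 = 0.136136
P(B|not A)*P(not A) = 0.038 * 0.779 = 0.029602
P(B) = 0.136136 + 0.029602 = 0.165738
P(A|B) = 0.136136 / 0.165738 ≈ 0.82139280

0.821393


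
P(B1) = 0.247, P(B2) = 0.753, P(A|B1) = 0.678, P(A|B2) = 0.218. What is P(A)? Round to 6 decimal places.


P(A) = P(A|B1)*P(B1) + P(A|B2)*P(B2)
P(A|B1)*P(B1) = 0.678 * 0.247 = 0.167466
P(A|B2)*P(B2) = 0.218 * 0.753 = 0.164154
P(A) = 0.167466 + 0.164154 = 0.33162

0.331620


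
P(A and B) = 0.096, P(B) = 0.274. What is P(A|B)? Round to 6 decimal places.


P(A|B) = P(A and B) / P(B) = 0.096 / 0.274 = 48/137 ≈ 0.35036496

0.350365


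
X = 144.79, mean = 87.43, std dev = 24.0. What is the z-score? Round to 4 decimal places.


z = (X - mu) / sigma
X - mu = 144.79 - 87.43 = 57.36
z = 57.36 / 24.0 = 2.39

2.3900


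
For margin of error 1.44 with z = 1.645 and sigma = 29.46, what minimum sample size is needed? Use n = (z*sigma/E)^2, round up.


z*sigma/E = 1.645 * 29.46 / 1.44 = 161539/4800 ≈ 33.653958
(z*sigma/E)^2 ≈ 1132.588912
round up: n = 1133

1133


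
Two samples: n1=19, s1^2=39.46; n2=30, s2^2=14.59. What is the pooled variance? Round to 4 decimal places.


sp^2 = ((n1-1)*s1^2 + (n2-1)*s2^2)/(n1+n2-2)
(n1-1)*s1^2 = 18 * 39.46 = 710.28
(n2-1)*s2^2 = 29 * 14.59 = 423.11
numerator = 710.28 + 423.11 = 1133.39
n1+n2-2 = 47
sp^2 = 1133.39 / 47 = 113339/4700 ≈ 24.114681

24.1147


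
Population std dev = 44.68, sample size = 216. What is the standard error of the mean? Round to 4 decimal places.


SE = sigma / sqrt(n)
sqrt(216) ≈ 14.696938
SE = 44.68 / 14.696938 ≈ 3.040089

3.0401


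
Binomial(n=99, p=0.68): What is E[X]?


E[X] = n*p = 99 * 0.68 = 67.32

67.32


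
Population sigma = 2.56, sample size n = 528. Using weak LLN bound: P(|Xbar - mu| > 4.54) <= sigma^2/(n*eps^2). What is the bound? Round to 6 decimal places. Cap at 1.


bound = min(1, sigma^2/(n*eps^2))
sigma^2 = 2.56^2 = 6.5536
n*eps^2 = 528 * 4.54^2 = 528 * 20.6116 = 10882.9248
sigma^2/(n*eps^2) = 6.5536 / 10882.9248 ≈ 0.00060219

0.000602


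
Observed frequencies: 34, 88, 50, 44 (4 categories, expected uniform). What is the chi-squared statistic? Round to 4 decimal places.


chi2 = sum((O-E)^2/E), E = total/4
total = 216, E = 216/4 = 54
(34 - 54)^2 / 54 = 400 / 54 = 200/27 ≈ 7.407407
(88 - 54)^2 / 54 = 1156 / 54 = 578/27 ≈ 21.407407
(50 - 54)^2 / 54 = 16 / 54 = 8/27 ≈ 0.296296
(44 - 54)^2 / 54 = 100 / 54 = 50/27 ≈ 1.851852
chi2 = 836/27 ≈ 30.962963

30.9630


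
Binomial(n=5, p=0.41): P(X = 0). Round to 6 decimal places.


P = C(n,k) * p^k * (1-p)^(n-k)
C(5,0) = 1
p^k = 0.41^0 = 1
(1-p)^(n-k) = 0.59^5 ≈ 0.07149243
P = 1 * 1 * 0.07149243 ≈ 0.071492

0.071492


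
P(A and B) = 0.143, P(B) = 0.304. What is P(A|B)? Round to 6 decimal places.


P(A|B) = P(A and B) / P(B) = 0.143 / 0.304 = 143/304 ≈ 0.47039474

0.470395


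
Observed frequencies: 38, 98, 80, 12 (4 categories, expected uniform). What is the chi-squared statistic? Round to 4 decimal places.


chi2 = sum((O-E)^2/E), E = total/4
total = 228, E = 228/4 = 57
(38 - 57)^2 / 57 = 361 / 57 = 19/3 ≈ 6.333333
(98 - 57)^2 / 57 = 1681 / 57 = 1681/57 ≈ 29.491228
(80 - 57)^2 / 57 = 529 / 57 = 529/57 ≈ 9.280702
(12 - 57)^2 / 57 = 2025 / 57 = 675/19 ≈ 35.526316
chi2 = 1532/19 ≈ 80.631579

80.6316


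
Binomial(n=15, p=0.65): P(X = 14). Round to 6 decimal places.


P = C(n,k) * p^k * (1-p)^(n-k)
C(15,14) = 15
p^k = 0.65^14 ≈ 0.002403184
(1-p)^(n-k) = 0.35^1 = 0.35
P = 15 * 0.002403184 * 0.35 ≈ 0.012617

0.012617


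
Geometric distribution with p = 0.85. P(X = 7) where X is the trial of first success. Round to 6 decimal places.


P = (1-p)^(k-1) * p
(1-p)^(k-1) = 0.15^6 ≈ 0.00001139063
P = 0.00001139063 * 0.85 ≈ 0.000009682031

0.000010


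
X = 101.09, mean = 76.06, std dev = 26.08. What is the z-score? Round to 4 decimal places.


z = (X - mu) / sigma
X - mu = 101.09 - 76.06 = 25.03
z = 25.03 / 26.08 = 2503/2608 ≈ 0.959739

0.9597


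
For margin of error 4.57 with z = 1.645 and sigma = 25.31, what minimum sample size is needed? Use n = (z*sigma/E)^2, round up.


z*sigma/E = 1.645 * 25.31 / 4.57 ≈ 9.110492
(z*sigma/E)^2 ≈ 83.001071
round up: n = 84

84


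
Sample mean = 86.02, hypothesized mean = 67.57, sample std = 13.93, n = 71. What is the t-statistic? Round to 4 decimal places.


t = (xbar - mu0) / (s/sqrt(n))
xbar - mu0 = 86.02 - 67.57 = 18.45
sqrt(71) ≈ 8.42614977
s/sqrt(n) = 13.93 / 8.42614977 ≈ 1.65318685
t = 18.45 / 1.65318685 ≈ 11.160263

11.1603


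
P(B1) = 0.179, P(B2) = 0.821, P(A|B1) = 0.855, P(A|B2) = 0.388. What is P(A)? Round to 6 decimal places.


P(A) = P(A|B1)*P(B1) + P(A|B2)*P(B2)
P(A|B1)*P(B1) = 0.855 * 0.179 = 0.153045
P(A|B2)*P(B2) = 0.388 * 0.821 = 0.318548
P(A) = 0.153045 + 0.318548 = 0.471593

0.471593


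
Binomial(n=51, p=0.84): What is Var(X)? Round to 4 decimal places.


Var = n*p*(1-p) = 51 * 0.84 * 0.16 = 6.8544

6.8544


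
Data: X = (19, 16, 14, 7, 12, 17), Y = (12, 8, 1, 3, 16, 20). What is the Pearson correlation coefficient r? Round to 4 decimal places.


r = sum((xi-xbar)(yi-ybar)) / sqrt(sum((xi-xbar)^2) * sum((yi-ybar)^2))
n = 6, xbar = 85/6 ≈ 14.166667, ybar = 60/6 = 10
Sxy = sum((xi-xbar)(yi-ybar)) = 73
Sxx = sum((xi-xbar)^2) = 545/6 ≈ 90.833333
Syy = sum((yi-ybar)^2) = 274
sqrt(Sxx*Syy) ≈ 157.760367
r = Sxy / sqrt(Sxx*Syy) = 73 / 157.760367 ≈ 0.462727

0.4627


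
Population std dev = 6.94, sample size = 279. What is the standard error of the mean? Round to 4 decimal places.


SE = sigma / sqrt(n)
sqrt(279) ≈ 16.703293
SE = 6.94 / 16.703293 ≈ 0.415487

0.4155


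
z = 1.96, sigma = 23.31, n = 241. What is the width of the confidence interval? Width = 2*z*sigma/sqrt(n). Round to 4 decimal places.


width = 2*z*sigma/sqrt(n)
2*z*sigma = 2 * 1.96 * 23.31 = 91.3752
sqrt(241) ≈ 15.524175
width = 91.3752 / 15.524175 ≈ 5.885994

5.8860


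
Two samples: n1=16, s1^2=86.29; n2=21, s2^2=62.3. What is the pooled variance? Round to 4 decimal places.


sp^2 = ((n1-1)*s1^2 + (n2-1)*s2^2)/(n1+n2-2)
(n1-1)*s1^2 = 15 * 86.29 = 1294.35
(n2-1)*s2^2 = 20 * 62.3 = 1246
numerator = 1294.35 + 1246 = 2540.35
n1+n2-2 = 35
sp^2 = 2540.35 / 35 = 50807/700 ≈ 72.581429

72.5814


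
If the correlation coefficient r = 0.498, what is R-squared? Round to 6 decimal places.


R^2 = r^2 = (0.498)^2 = 0.248004

0.248004


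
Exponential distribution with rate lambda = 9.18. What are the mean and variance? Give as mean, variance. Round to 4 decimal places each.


mean = 1/lam, var = 1/lam^2
mean = 1 / 9.18 = 50/459 ≈ 0.108932
lam^2 = 9.18^2 = 84.2724
var = 1 / 84.2724 ≈ 0.011866

0.1089, 0.0119


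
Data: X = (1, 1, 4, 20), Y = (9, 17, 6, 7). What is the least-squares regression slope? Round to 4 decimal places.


b = sum((xi-xbar)(yi-ybar)) / sum((xi-xbar)^2)
n = 4, xbar = 26/4 = 6.5, ybar = 39/4 = 9.75
Sxy = sum((xi-xbar)(yi-ybar)) = -63.5
Sxx = sum((xi-xbar)^2) = 249
b = Sxy / Sxx = -127/498 ≈ -0.255020

-0.2550


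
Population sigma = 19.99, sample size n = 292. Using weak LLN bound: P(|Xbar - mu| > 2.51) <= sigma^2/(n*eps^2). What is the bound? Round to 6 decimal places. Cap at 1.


bound = min(1, sigma^2/(n*eps^2))
sigma^2 = 19.99^2 = 399.6001
n*eps^2 = 292 * 2.51^2 = 292 * 6.3001 = 1839.6292
sigma^2/(n*eps^2) = 399.6001 / 1839.6292 ≈ 0.21721774

0.217218


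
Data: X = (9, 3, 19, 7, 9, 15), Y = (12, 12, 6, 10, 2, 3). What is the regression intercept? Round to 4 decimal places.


a = ybar - b*xbar, where b = sum((xi-xbar)(yi-ybar)) / sum((xi-xbar)^2)
n = 6, xbar = 62/6 = 31/3 ≈ 10.333333, ybar = 45/6 = 7.5
Sxy = sum((xi-xbar)(yi-ybar)) = -74
Sxx = sum((xi-xbar)^2) = 496/3 ≈ 165.333333
b = Sxy / Sxx = -111/248 ≈ -0.447581
a = 7.5 - (-0.447581) * 10.333333 = 12.125

12.1250


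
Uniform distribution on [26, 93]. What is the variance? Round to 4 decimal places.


Var = (b-a)^2 / 12
(b-a)^2 = (93 - 26)^2 = 4489
Var = 4489/12 ≈ 374.083333

374.0833


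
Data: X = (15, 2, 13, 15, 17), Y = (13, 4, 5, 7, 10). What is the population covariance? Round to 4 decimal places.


Cov = (1/n)*sum((xi-xbar)(yi-ybar))
n = 5, xbar = 62/5 = 12.4, ybar = 39/5 = 7.8
sum((xi-xbar)(yi-ybar)) = 59.4
Cov = 59.4 / 5 = 11.88

11.8800


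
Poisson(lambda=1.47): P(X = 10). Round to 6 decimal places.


P = e^(-lam) * lam^k / k!
e^(-1.47) ≈ 0.2299255
lam^k = 1.47^10 ≈ 47.116535
k! = 10! = 3628800
P = 0.2299255 * 47.116535 / 3628800 ≈ 0.000003

0.000003


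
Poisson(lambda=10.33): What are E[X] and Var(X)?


E[X] = Var(X) = lambda = 10.33

10.33, 10.33


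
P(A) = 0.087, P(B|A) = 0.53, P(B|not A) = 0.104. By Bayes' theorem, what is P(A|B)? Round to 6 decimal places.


P(A|B) = P(B|A)*P(A) / P(B), P(B) = P(B|A)*P(A) + P(B|not A)*P(not A)
P(B|A)*P(A) = 0.53 * 0.087 = 0.04611
P(B|not A)*P(not A) = 0.104 * 0.913 = 0.094952
P(B) = 0.04611 + 0.094952 = 0.141062
P(A|B) = 0.04611 / 0.141062 ≈ 0.32687754

0.326878


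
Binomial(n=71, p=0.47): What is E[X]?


E[X] = n*p = 71 * 0.47 = 33.37

33.37


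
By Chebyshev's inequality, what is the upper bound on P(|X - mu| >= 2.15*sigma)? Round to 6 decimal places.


P <= 1/k^2
k^2 = 2.15^2 = 4.6225
1/k^2 = 1 / 4.6225 = 400/1849 ≈ 0.21633315

0.216333


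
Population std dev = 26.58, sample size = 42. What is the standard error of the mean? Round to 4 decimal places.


SE = sigma / sqrt(n)
sqrt(42) ≈ 6.480741
SE = 26.58 / 6.480741 ≈ 4.101383

4.1014


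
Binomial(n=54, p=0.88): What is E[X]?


E[X] = n*p = 54 * 0.88 = 47.52

47.52


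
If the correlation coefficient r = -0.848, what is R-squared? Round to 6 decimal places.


R^2 = r^2 = (-0.848)^2 = 0.719104

0.719104


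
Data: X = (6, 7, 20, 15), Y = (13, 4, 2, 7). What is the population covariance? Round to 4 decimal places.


Cov = (1/n)*sum((xi-xbar)(yi-ybar))
n = 4, xbar = 48/4 = 12, ybar = 26/4 = 6.5
sum((xi-xbar)(yi-ybar)) = -61
Cov = -61 / 4 = -15.25

-15.2500


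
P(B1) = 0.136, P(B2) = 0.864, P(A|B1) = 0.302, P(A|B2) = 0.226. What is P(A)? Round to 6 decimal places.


P(A) = P(A|B1)*P(B1) + P(A|B2)*P(B2)
P(A|B1)*P(B1) = 0.302 * 0.136 = 0.041072
P(A|B2)*P(B2) = 0.226 * 0.864 = 0.195264
P(A) = 0.041072 + 0.195264 = 0.236336

0.236336


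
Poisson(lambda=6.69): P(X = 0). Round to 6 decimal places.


P = e^(-lam) * lam^k / k!
e^(-6.69) ≈ 0.001243283
lam^k = 6.69^0 = 1
k! = 0! = 1
P = 0.001243283 * 1 / 1 ≈ 0.001243

0.001243


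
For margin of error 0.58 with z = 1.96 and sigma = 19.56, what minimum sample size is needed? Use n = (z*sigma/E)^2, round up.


z*sigma/E = 1.96 * 19.56 / 0.58 = 47922/725 ≈ 66.099310
(z*sigma/E)^2 ≈ 4369.118828
round up: n = 4370

4370


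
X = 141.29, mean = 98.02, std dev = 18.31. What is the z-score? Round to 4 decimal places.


z = (X - mu) / sigma
X - mu = 141.29 - 98.02 = 43.27
z = 43.27 / 18.31 = 4327/1831 ≈ 2.363190

2.3632


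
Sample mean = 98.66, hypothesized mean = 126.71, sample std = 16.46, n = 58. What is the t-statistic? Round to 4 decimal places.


t = (xbar - mu0) / (s/sqrt(n))
xbar - mu0 = 98.66 - 126.71 = -28.05
sqrt(58) ≈ 7.61577311
s/sqrt(n) = 16.46 / 7.61577311 ≈ 2.16130388
t = -28.05 / 2.16130388 ≈ -12.978277

-12.9783


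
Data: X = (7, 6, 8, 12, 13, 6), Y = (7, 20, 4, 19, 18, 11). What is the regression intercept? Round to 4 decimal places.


a = ybar - b*xbar, where b = sum((xi-xbar)(yi-ybar)) / sum((xi-xbar)^2)
n = 6, xbar = 52/6 = 26/3 ≈ 8.666667, ybar = 79/6 ≈ 13.166667
Sxy = sum((xi-xbar)(yi-ybar)) = 133/3 ≈ 44.333333
Sxx = sum((xi-xbar)^2) = 142/3 ≈ 47.333333
b = Sxy / Sxx = 133/142 ≈ 0.936620
a = 13.166667 - 0.936620 * 8.666667 = 717/142 ≈ 5.049296

5.0493


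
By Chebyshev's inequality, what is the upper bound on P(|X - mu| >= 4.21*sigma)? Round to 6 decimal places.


P <= 1/k^2
k^2 = 4.21^2 = 17.7241
1/k^2 = 1 / 17.7241 ≈ 0.05642035

0.056420


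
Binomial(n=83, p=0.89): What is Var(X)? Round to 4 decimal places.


Var = n*p*(1-p) = 83 * 0.89 * 0.11 = 8.1257

8.1257


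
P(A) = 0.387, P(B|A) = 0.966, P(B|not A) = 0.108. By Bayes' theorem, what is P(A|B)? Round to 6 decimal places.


P(A|B) = P(B|A)*P(A) / P(B), P(B) = P(B|A)*P(A) + P(B|not A)*P(not A)
P(B|A)*P(A) = 0.966 * 0.387 = 0.373842
P(B|not A)*P(not A) = 0.108 * 0.613 = 0.066204
P(B) = 0.373842 + 0.066204 = 0.440046
P(A|B) = 0.373842 / 0.440046 = 6923/8149 ≈ 0.84955209

0.849552


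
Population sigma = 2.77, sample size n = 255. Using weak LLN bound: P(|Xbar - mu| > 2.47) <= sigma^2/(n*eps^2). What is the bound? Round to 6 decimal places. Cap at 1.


bound = min(1, sigma^2/(n*eps^2))
sigma^2 = 2.77^2 = 7.6729
n*eps^2 = 255 * 2.47^2 = 255 * 6.1009 = 1555.7295
sigma^2/(n*eps^2) = 7.6729 / 1555.7295 ≈ 0.00493203

0.004932


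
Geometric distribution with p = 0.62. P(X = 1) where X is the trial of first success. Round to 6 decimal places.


P = (1-p)^(k-1) * p
(1-p)^(k-1) = 0.38^0 = 1
P = 1 * 0.62 = 0.62

0.620000


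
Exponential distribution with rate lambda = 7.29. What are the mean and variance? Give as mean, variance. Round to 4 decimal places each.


mean = 1/lam, var = 1/lam^2
mean = 1 / 7.29 = 100/729 ≈ 0.137174
lam^2 = 7.29^2 = 53.1441
var = 1 / 53.1441 ≈ 0.018817

0.1372, 0.0188


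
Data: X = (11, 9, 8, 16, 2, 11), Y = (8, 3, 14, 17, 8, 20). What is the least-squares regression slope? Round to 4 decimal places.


b = sum((xi-xbar)(yi-ybar)) / sum((xi-xbar)^2)
n = 6, xbar = 57/6 = 9.5, ybar = 70/6 = 35/3 ≈ 11.666667
Sxy = sum((xi-xbar)(yi-ybar)) = 70
Sxx = sum((xi-xbar)^2) = 105.5
b = Sxy / Sxx = 140/211 ≈ 0.663507

0.6635


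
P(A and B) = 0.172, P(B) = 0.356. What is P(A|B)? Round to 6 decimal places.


P(A|B) = P(A and B) / P(B) = 0.172 / 0.356 = 43/89 ≈ 0.48314607

0.483146


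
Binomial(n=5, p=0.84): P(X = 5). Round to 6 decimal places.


P = C(n,k) * p^k * (1-p)^(n-k)
C(5,5) = 1
p^k = 0.84^5 ≈ 0.4182119
(1-p)^(n-k) = 0.16^0 = 1
P = 1 * 0.4182119 * 1 ≈ 0.418212

0.418212


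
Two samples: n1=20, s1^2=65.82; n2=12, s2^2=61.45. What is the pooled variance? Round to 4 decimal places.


sp^2 = ((n1-1)*s1^2 + (n2-1)*s2^2)/(n1+n2-2)
(n1-1)*s1^2 = 19 * 65.82 = 1250.58
(n2-1)*s2^2 = 11 * 61.45 = 675.95
numerator = 1250.58 + 675.95 = 1926.53
n1+n2-2 = 30
sp^2 = 1926.53 / 30 = 192653/3000 ≈ 64.217667

64.2177


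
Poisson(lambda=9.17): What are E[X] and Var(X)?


E[X] = Var(X) = lambda = 9.17

9.17, 9.17


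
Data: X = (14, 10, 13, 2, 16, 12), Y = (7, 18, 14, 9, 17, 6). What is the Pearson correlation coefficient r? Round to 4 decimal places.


r = sum((xi-xbar)(yi-ybar)) / sqrt(sum((xi-xbar)^2) * sum((yi-ybar)^2))
n = 6, xbar = 67/6 ≈ 11.166667, ybar = 71/6 ≈ 11.833333
Sxy = sum((xi-xbar)(yi-ybar)) = 175/6 ≈ 29.166667
Sxx = sum((xi-xbar)^2) = 725/6 ≈ 120.833333
Syy = sum((yi-ybar)^2) = 809/6 ≈ 134.833333
sqrt(Sxx*Syy) ≈ 127.641534
r = Sxy / sqrt(Sxx*Syy) = 29.166667 / 127.641534 ≈ 0.228505

0.2285


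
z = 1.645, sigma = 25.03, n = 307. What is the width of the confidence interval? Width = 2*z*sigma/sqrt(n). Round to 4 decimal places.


width = 2*z*sigma/sqrt(n)
2*z*sigma = 2 * 1.645 * 25.03 = 82.3487
sqrt(307) ≈ 17.521415
width = 82.3487 / 17.521415 ≈ 4.699889

4.6999


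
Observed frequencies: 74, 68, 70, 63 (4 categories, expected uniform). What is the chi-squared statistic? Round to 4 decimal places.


chi2 = sum((O-E)^2/E), E = total/4
total = 275, E = 275/4 = 68.75
(74 - 68.75)^2 / 68.75 = 27.5625 / 68.75 = 441/1100 ≈ 0.400909
(68 - 68.75)^2 / 68.75 = 0.5625 / 68.75 = 9/1100 ≈ 0.008182
(70 - 68.75)^2 / 68.75 = 1.5625 / 68.75 = 1/44 ≈ 0.022727
(63 - 68.75)^2 / 68.75 = 33.0625 / 68.75 = 529/1100 ≈ 0.480909
chi2 = 251/275 ≈ 0.912727

0.9127


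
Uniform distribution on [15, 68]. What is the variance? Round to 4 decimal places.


Var = (b-a)^2 / 12
(b-a)^2 = (68 - 15)^2 = 2809
Var = 2809/12 ≈ 234.083333

234.0833


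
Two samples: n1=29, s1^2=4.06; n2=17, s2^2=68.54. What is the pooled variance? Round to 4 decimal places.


sp^2 = ((n1-1)*s1^2 + (n2-1)*s2^2)/(n1+n2-2)
(n1-1)*s1^2 = 28 * 4.06 = 113.68
(n2-1)*s2^2 = 16 * 68.54 = 1096.64
numerator = 113.68 + 1096.64 = 1210.32
n1+n2-2 = 44
sp^2 = 1210.32 / 44 = 15129/550 ≈ 27.507273

27.5073


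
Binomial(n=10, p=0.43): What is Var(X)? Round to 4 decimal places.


Var = n*p*(1-p) = 10 * 0.43 * 0.57 = 2.451

2.4510


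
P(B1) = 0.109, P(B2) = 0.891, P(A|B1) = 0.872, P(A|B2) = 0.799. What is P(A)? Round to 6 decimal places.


P(A) = P(A|B1)*P(B1) + P(A|B2)*P(B2)
P(A|B1)*P(B1) = 0.872 * 0.109 = 0.095048
P(A|B2)*P(B2) = 0.799 * 0.891 = 0.711909
P(A) = 0.095048 + 0.711909 = 0.806957

0.806957


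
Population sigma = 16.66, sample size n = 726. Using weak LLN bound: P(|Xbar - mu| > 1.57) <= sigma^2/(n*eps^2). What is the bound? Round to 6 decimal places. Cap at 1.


bound = min(1, sigma^2/(n*eps^2))
sigma^2 = 16.66^2 = 277.5556
n*eps^2 = 726 * 1.57^2 = 726 * 2.4649 = 1789.5174
sigma^2/(n*eps^2) = 277.5556 / 1789.5174 ≈ 0.15510081

0.155101


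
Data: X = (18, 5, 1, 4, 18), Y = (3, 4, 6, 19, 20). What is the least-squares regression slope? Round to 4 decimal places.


b = sum((xi-xbar)(yi-ybar)) / sum((xi-xbar)^2)
n = 5, xbar = 46/5 = 9.2, ybar = 52/5 = 10.4
Sxy = sum((xi-xbar)(yi-ybar)) = 37.6
Sxx = sum((xi-xbar)^2) = 266.8
b = Sxy / Sxx = 94/667 ≈ 0.140930

0.1409


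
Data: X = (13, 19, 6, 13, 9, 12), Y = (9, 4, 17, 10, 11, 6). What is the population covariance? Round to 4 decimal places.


Cov = (1/n)*sum((xi-xbar)(yi-ybar))
n = 6, xbar = 72/6 = 12, ybar = 57/6 = 9.5
sum((xi-xbar)(yi-ybar)) = -88
Cov = -88 / 6 = -44/3 ≈ -14.666667

-14.6667


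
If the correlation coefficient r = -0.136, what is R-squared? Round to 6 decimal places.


R^2 = r^2 = (-0.136)^2 = 0.018496

0.018496


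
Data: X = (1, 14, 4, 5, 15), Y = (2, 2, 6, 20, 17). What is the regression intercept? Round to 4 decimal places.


a = ybar - b*xbar, where b = sum((xi-xbar)(yi-ybar)) / sum((xi-xbar)^2)
n = 5, xbar = 39/5 = 7.8, ybar = 47/5 = 9.4
Sxy = sum((xi-xbar)(yi-ybar)) = 42.4
Sxx = sum((xi-xbar)^2) = 158.8
b = Sxy / Sxx = 106/397 ≈ 0.267003
a = 9.4 - 0.267003 * 7.8 = 2905/397 ≈ 7.317380

7.3174


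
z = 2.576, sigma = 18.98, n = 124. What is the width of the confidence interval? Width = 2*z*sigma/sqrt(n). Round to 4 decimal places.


width = 2*z*sigma/sqrt(n)
2*z*sigma = 2 * 2.576 * 18.98 = 97.78496
sqrt(124) ≈ 11.135529
width = 97.78496 / 11.135529 ≈ 8.781349

8.7813


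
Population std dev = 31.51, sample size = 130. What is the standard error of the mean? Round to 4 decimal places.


SE = sigma / sqrt(n)
sqrt(130) ≈ 11.401754
SE = 31.51 / 11.401754 ≈ 2.763610

2.7636


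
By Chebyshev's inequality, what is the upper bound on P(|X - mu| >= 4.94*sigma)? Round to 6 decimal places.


P <= 1/k^2
k^2 = 4.94^2 = 24.4036
1/k^2 = 1 / 24.4036 ≈ 0.04097756

0.040978


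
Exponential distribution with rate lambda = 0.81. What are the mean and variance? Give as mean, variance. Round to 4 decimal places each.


mean = 1/lam, var = 1/lam^2
mean = 1 / 0.81 = 100/81 ≈ 1.234568
lam^2 = 0.81^2 = 0.6561
var = 1 / 0.6561 = 10000/6561 ≈ 1.524158

1.2346, 1.5242


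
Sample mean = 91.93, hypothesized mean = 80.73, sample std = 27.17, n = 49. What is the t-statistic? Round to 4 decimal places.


t = (xbar - mu0) / (s/sqrt(n))
xbar - mu0 = 91.93 - 80.73 = 11.2
sqrt(49) = 7
s/sqrt(n) = 27.17 / 7 = 2717/700 ≈ 3.88142857
t = 11.2 / 3.88142857 = 7840/2717 ≈ 2.885536

2.8855
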